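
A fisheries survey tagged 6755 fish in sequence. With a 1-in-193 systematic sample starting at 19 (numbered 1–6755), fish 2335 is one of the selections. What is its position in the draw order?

13

k = 193
position = (2335 − 19)/193 + 1 = 2316/193 + 1 = 12 + 1 = 13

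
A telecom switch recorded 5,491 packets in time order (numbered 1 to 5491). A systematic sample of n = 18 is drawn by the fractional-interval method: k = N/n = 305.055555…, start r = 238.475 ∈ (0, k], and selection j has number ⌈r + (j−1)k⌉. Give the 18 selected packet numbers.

239, 544, 849, 1154, 1459, 1764, 2069, 2374, 2679, 2984, 3290, 3595, 3900, 4205, 4510, 4815, 5120, 5425

j=1: r + 0k = 238.475 → ⌈·⌉ = 239
j=2: r + 1k = 543.530555… → ⌈·⌉ = 544
j=3: r + 2k = 848.586111… → ⌈·⌉ = 849
j=4: r + 3k = 1153.641666… → ⌈·⌉ = 1154
j=5: r + 4k = 1458.697222… → ⌈·⌉ = 1459
j=6: r + 5k = 1763.752777… → ⌈·⌉ = 1764
j=7: r + 6k = 2068.808333… → ⌈·⌉ = 2069
j=8: r + 7k = 2373.863888… → ⌈·⌉ = 2374
j=9: r + 8k = 2678.919444… → ⌈·⌉ = 2679
j=10: r + 9k = 2983.975 → ⌈·⌉ = 2984
j=11: r + 10k = 3289.030555… → ⌈·⌉ = 3290
j=12: r + 11k = 3594.086111… → ⌈·⌉ = 3595
j=13: r + 12k = 3899.141666… → ⌈·⌉ = 3900
j=14: r + 13k = 4204.197222… → ⌈·⌉ = 4205
j=15: r + 14k = 4509.252777… → ⌈·⌉ = 4510
j=16: r + 15k = 4814.308333… → ⌈·⌉ = 4815
j=17: r + 16k = 5119.363888… → ⌈·⌉ = 5120
j=18: r + 17k = 5424.419444… → ⌈·⌉ = 5425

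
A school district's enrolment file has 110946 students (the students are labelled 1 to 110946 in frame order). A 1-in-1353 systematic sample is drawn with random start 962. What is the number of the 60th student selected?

80789

k = 1353
60th selection = r + (60−1)·k = 962 + 59×1353 = 962 + 79827 = 80789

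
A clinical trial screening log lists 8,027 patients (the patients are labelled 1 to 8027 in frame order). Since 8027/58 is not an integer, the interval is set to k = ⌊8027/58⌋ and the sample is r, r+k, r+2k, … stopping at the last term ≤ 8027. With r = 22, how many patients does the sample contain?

59

k = ⌊8027/58⌋ = 138
Achieved size = ⌊(8027 − 22)/138⌋ + 1 = ⌊8005/138⌋ + 1 = 58 + 1 = 59
(last selection: 22 + 58×138 = 8026 ≤ 8027; next would be 8164 > 8027)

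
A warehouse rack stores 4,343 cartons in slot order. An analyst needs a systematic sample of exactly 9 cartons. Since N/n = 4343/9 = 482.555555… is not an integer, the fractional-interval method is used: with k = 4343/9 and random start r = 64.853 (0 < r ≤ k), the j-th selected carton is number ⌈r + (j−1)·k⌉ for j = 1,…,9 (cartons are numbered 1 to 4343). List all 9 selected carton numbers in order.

j=1: r + 0k = 64.853 → ⌈·⌉ = 65
j=2: r + 1k = 547.408555… → ⌈·⌉ = 548
j=3: r + 2k = 1029.964111… → ⌈·⌉ = 1030
j=4: r + 3k = 1512.519666… → ⌈·⌉ = 1513
j=5: r + 4k = 1995.075222… → ⌈·⌉ = 1996
j=6: r + 5k = 2477.630777… → ⌈·⌉ = 2478
j=7: r + 6k = 2960.186333… → ⌈·⌉ = 2961
j=8: r + 7k = 3442.741888… → ⌈·⌉ = 3443
j=9: r + 8k = 3925.297444… → ⌈·⌉ = 3926

65, 548, 1030, 1513, 1996, 2478, 2961, 3443, 3926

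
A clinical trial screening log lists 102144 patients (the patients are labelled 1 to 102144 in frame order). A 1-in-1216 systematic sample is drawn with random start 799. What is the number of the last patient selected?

101727

k = 1216
84th selection = r + (84−1)·k = 799 + 83×1216 = 799 + 100928 = 101727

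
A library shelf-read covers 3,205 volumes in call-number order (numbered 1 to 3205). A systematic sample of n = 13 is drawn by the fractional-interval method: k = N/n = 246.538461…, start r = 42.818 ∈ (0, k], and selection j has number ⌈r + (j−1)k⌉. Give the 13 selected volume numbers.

j=1: r + 0k = 42.818 → ⌈·⌉ = 43
j=2: r + 1k = 289.356461… → ⌈·⌉ = 290
j=3: r + 2k = 535.894923… → ⌈·⌉ = 536
j=4: r + 3k = 782.433384… → ⌈·⌉ = 783
j=5: r + 4k = 1028.971846… → ⌈·⌉ = 1029
j=6: r + 5k = 1275.510307… → ⌈·⌉ = 1276
j=7: r + 6k = 1522.048769… → ⌈·⌉ = 1523
j=8: r + 7k = 1768.587230… → ⌈·⌉ = 1769
j=9: r + 8k = 2015.125692… → ⌈·⌉ = 2016
j=10: r + 9k = 2261.664153… → ⌈·⌉ = 2262
j=11: r + 10k = 2508.202615… → ⌈·⌉ = 2509
j=12: r + 11k = 2754.741076… → ⌈·⌉ = 2755
j=13: r + 12k = 3001.279538… → ⌈·⌉ = 3002

43, 290, 536, 783, 1029, 1276, 1523, 1769, 2016, 2262, 2509, 2755, 3002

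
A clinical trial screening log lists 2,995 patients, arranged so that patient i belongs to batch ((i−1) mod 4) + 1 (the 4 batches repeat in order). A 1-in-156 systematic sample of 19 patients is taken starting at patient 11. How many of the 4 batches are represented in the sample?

Consecutive selections differ by k = 156, so their batch numbers differ by 156 mod 4 = 0.
gcd(156, 4) = 4, so the sample visits 4/4 = 1 distinct residues mod 4.
Start 11 is batch 3; the batches hit are 3.

1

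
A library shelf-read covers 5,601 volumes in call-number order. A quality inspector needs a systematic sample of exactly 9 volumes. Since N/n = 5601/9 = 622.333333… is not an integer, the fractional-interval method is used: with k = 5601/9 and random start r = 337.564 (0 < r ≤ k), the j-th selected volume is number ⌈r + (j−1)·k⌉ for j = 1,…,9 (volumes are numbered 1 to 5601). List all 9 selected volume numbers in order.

338, 960, 1583, 2205, 2827, 3450, 4072, 4694, 5317

j=1: r + 0k = 337.564 → ⌈·⌉ = 338
j=2: r + 1k = 959.897333… → ⌈·⌉ = 960
j=3: r + 2k = 1582.230666… → ⌈·⌉ = 1583
j=4: r + 3k = 2204.564 → ⌈·⌉ = 2205
j=5: r + 4k = 2826.897333… → ⌈·⌉ = 2827
j=6: r + 5k = 3449.230666… → ⌈·⌉ = 3450
j=7: r + 6k = 4071.564 → ⌈·⌉ = 4072
j=8: r + 7k = 4693.897333… → ⌈·⌉ = 4694
j=9: r + 8k = 5316.230666… → ⌈·⌉ = 5317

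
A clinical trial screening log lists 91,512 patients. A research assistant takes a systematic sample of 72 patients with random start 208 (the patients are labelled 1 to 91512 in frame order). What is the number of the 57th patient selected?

71384

k = 91512/72 = 1271
57th selection = r + (57−1)·k = 208 + 56×1271 = 208 + 71176 = 71384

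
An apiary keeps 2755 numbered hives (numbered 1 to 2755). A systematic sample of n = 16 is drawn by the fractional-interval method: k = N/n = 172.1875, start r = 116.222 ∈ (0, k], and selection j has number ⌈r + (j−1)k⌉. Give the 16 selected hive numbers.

j=1: r + 0k = 116.222 → ⌈·⌉ = 117
j=2: r + 1k = 288.4095 → ⌈·⌉ = 289
j=3: r + 2k = 460.597 → ⌈·⌉ = 461
j=4: r + 3k = 632.7845 → ⌈·⌉ = 633
j=5: r + 4k = 804.972 → ⌈·⌉ = 805
j=6: r + 5k = 977.1595 → ⌈·⌉ = 978
j=7: r + 6k = 1149.347 → ⌈·⌉ = 1150
j=8: r + 7k = 1321.5345 → ⌈·⌉ = 1322
j=9: r + 8k = 1493.722 → ⌈·⌉ = 1494
j=10: r + 9k = 1665.9095 → ⌈·⌉ = 1666
j=11: r + 10k = 1838.097 → ⌈·⌉ = 1839
j=12: r + 11k = 2010.2845 → ⌈·⌉ = 2011
j=13: r + 12k = 2182.472 → ⌈·⌉ = 2183
j=14: r + 13k = 2354.6595 → ⌈·⌉ = 2355
j=15: r + 14k = 2526.847 → ⌈·⌉ = 2527
j=16: r + 15k = 2699.0345 → ⌈·⌉ = 2700

117, 289, 461, 633, 805, 978, 1150, 1322, 1494, 1666, 1839, 2011, 2183, 2355, 2527, 2700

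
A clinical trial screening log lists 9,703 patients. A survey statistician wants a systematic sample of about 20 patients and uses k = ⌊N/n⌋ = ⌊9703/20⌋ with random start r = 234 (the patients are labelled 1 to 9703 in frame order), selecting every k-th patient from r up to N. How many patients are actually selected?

20

k = ⌊9703/20⌋ = 485
Achieved size = ⌊(9703 − 234)/485⌋ + 1 = ⌊9469/485⌋ + 1 = 19 + 1 = 20
(last selection: 234 + 19×485 = 9449 ≤ 9703; next would be 9934 > 9703)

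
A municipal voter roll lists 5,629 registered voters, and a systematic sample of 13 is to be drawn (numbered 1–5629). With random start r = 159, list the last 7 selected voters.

k = N/n = 5629/13 = 433
7th selection = 159 + 6×433 = 2757
8th: 2757 + 433 = 3190
9th: 3190 + 433 = 3623
10th: 3623 + 433 = 4056
11th: 4056 + 433 = 4489
12th: 4489 + 433 = 4922
13th: 4922 + 433 = 5355

2757, 3190, 3623, 4056, 4489, 4922, 5355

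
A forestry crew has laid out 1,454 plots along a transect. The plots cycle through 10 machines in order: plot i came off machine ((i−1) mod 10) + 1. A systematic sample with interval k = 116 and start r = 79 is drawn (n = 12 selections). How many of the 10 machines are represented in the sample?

Consecutive selections differ by k = 116, so their machine numbers differ by 116 mod 10 = 6.
gcd(116, 10) = 2, so the sample visits 10/2 = 5 distinct residues mod 10.
Start 79 is machine 9; the machines hit are 1, 3, 5, 7, 9.

5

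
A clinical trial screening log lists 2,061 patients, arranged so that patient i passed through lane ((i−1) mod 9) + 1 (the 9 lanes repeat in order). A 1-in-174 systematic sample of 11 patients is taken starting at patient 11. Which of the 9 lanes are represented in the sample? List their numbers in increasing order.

Consecutive selections differ by k = 174, so their lane numbers differ by 174 mod 9 = 3.
gcd(174, 9) = 3, so the sample visits 9/3 = 3 distinct residues mod 9.
Start 11 is lane 2; the lanes hit are 2, 5, 8.

2, 5, 8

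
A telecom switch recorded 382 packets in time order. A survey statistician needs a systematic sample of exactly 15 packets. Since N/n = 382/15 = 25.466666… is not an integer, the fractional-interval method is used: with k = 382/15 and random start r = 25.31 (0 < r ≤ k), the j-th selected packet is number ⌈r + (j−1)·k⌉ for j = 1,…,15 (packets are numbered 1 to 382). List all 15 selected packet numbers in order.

26, 51, 77, 102, 128, 153, 179, 204, 230, 255, 280, 306, 331, 357, 382

j=1: r + 0k = 25.31 → ⌈·⌉ = 26
j=2: r + 1k = 50.776666… → ⌈·⌉ = 51
j=3: r + 2k = 76.243333… → ⌈·⌉ = 77
j=4: r + 3k = 101.71 → ⌈·⌉ = 102
j=5: r + 4k = 127.176666… → ⌈·⌉ = 128
j=6: r + 5k = 152.643333… → ⌈·⌉ = 153
j=7: r + 6k = 178.11 → ⌈·⌉ = 179
j=8: r + 7k = 203.576666… → ⌈·⌉ = 204
j=9: r + 8k = 229.043333… → ⌈·⌉ = 230
j=10: r + 9k = 254.51 → ⌈·⌉ = 255
j=11: r + 10k = 279.976666… → ⌈·⌉ = 280
j=12: r + 11k = 305.443333… → ⌈·⌉ = 306
j=13: r + 12k = 330.91 → ⌈·⌉ = 331
j=14: r + 13k = 356.376666… → ⌈·⌉ = 357
j=15: r + 14k = 381.843333… → ⌈·⌉ = 382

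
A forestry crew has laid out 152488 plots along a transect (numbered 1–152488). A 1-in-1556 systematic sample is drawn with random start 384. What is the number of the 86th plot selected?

132644

k = 1556
86th selection = r + (86−1)·k = 384 + 85×1556 = 384 + 132260 = 132644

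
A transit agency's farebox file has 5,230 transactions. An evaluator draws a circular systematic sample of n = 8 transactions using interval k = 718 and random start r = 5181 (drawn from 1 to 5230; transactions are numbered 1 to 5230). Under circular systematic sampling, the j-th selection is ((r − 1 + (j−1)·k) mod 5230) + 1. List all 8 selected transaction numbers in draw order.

5181, 669, 1387, 2105, 2823, 3541, 4259, 4977

Selection 1: 5181
Selection 2: 5181 + 718 = 5899 → 5899 − 5230 = 669
Selection 3: 669 + 718 = 1387
Selection 4: 1387 + 718 = 2105
Selection 5: 2105 + 718 = 2823
Selection 6: 2823 + 718 = 3541
Selection 7: 3541 + 718 = 4259
Selection 8: 4259 + 718 = 4977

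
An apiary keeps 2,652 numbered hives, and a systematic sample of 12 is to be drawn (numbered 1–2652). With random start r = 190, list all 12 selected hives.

k = N/n = 2652/12 = 221
hive 1: 190
hive 2: 190 + 221 = 411
hive 3: 411 + 221 = 632
hive 4: 632 + 221 = 853
hive 5: 853 + 221 = 1074
hive 6: 1074 + 221 = 1295
hive 7: 1295 + 221 = 1516
hive 8: 1516 + 221 = 1737
hive 9: 1737 + 221 = 1958
hive 10: 1958 + 221 = 2179
hive 11: 2179 + 221 = 2400
hive 12: 2400 + 221 = 2621

190, 411, 632, 853, 1074, 1295, 1516, 1737, 1958, 2179, 2400, 2621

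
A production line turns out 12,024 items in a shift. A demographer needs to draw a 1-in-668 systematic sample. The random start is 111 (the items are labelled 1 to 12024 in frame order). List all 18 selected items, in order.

item 1: 111
item 2: 111 + 668 = 779
item 3: 779 + 668 = 1447
item 4: 1447 + 668 = 2115
item 5: 2115 + 668 = 2783
item 6: 2783 + 668 = 3451
item 7: 3451 + 668 = 4119
item 8: 4119 + 668 = 4787
item 9: 4787 + 668 = 5455
item 10: 5455 + 668 = 6123
item 11: 6123 + 668 = 6791
item 12: 6791 + 668 = 7459
item 13: 7459 + 668 = 8127
item 14: 8127 + 668 = 8795
item 15: 8795 + 668 = 9463
item 16: 9463 + 668 = 10131
item 17: 10131 + 668 = 10799
item 18: 10799 + 668 = 11467

111, 779, 1447, 2115, 2783, 3451, 4119, 4787, 5455, 6123, 6791, 7459, 8127, 8795, 9463, 10131, 10799, 11467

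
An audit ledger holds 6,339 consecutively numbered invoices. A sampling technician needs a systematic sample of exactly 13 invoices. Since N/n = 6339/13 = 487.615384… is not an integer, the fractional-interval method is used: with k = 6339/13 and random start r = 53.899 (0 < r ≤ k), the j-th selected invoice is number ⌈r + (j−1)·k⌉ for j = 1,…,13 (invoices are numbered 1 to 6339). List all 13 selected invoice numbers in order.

j=1: r + 0k = 53.899 → ⌈·⌉ = 54
j=2: r + 1k = 541.514384… → ⌈·⌉ = 542
j=3: r + 2k = 1029.129769… → ⌈·⌉ = 1030
j=4: r + 3k = 1516.745153… → ⌈·⌉ = 1517
j=5: r + 4k = 2004.360538… → ⌈·⌉ = 2005
j=6: r + 5k = 2491.975923… → ⌈·⌉ = 2492
j=7: r + 6k = 2979.591307… → ⌈·⌉ = 2980
j=8: r + 7k = 3467.206692… → ⌈·⌉ = 3468
j=9: r + 8k = 3954.822076… → ⌈·⌉ = 3955
j=10: r + 9k = 4442.437461… → ⌈·⌉ = 4443
j=11: r + 10k = 4930.052846… → ⌈·⌉ = 4931
j=12: r + 11k = 5417.668230… → ⌈·⌉ = 5418
j=13: r + 12k = 5905.283615… → ⌈·⌉ = 5906

54, 542, 1030, 1517, 2005, 2492, 2980, 3468, 3955, 4443, 4931, 5418, 5906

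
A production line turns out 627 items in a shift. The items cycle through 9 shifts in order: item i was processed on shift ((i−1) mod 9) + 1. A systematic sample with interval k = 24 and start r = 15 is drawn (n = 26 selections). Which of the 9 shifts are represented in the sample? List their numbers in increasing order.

3, 6, 9

Consecutive selections differ by k = 24, so their shift numbers differ by 24 mod 9 = 6.
gcd(24, 9) = 3, so the sample visits 9/3 = 3 distinct residues mod 9.
Start 15 is shift 6; the shifts hit are 3, 6, 9.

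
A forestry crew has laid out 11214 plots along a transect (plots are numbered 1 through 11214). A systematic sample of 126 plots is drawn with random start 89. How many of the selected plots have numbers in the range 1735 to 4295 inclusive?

k = 11214/126 = 89
First selection ≥ 1735: 89 + ⌈(1735−89)/89⌉·89 = 89 + 19×89 = 1780
Last selection ≤ 4295: 89 + ⌊(4295−89)/89⌋·89 = 89 + 47×89 = 4272
Count = 47 − 19 + 1 = 29

29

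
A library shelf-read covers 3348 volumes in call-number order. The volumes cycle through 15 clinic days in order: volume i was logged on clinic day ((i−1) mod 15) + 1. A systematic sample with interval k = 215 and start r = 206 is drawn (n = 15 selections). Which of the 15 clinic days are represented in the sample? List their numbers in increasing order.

Consecutive selections differ by k = 215, so their clinic day numbers differ by 215 mod 15 = 5.
gcd(215, 15) = 5, so the sample visits 15/5 = 3 distinct residues mod 15.
Start 206 is clinic day 11; the clinic days hit are 1, 6, 11.

1, 6, 11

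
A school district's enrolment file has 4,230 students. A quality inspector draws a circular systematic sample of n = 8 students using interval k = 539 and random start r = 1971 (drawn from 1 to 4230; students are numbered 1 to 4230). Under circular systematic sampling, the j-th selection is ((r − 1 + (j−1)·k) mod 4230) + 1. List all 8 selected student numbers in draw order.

1971, 2510, 3049, 3588, 4127, 436, 975, 1514

Selection 1: 1971
Selection 2: 1971 + 539 = 2510
Selection 3: 2510 + 539 = 3049
Selection 4: 3049 + 539 = 3588
Selection 5: 3588 + 539 = 4127
Selection 6: 4127 + 539 = 4666 → 4666 − 4230 = 436
Selection 7: 436 + 539 = 975
Selection 8: 975 + 539 = 1514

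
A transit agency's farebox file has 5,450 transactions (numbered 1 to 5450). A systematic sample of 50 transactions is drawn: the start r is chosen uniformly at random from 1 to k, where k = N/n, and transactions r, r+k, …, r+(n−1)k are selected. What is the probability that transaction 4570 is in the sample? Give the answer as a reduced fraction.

1/109

k = 5450/50 = 109.
Transaction 4570 is selected iff r ≡ 4570 (mod 109); exactly one such r in {1,…,109}.
Inclusion probability = 1/109.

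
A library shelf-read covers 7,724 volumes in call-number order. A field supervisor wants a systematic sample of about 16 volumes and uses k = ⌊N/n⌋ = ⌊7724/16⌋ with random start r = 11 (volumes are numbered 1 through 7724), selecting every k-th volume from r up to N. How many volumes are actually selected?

k = ⌊7724/16⌋ = 482
Achieved size = ⌊(7724 − 11)/482⌋ + 1 = ⌊7713/482⌋ + 1 = 16 + 1 = 17
(last selection: 11 + 16×482 = 7723 ≤ 7724; next would be 8205 > 7724)

17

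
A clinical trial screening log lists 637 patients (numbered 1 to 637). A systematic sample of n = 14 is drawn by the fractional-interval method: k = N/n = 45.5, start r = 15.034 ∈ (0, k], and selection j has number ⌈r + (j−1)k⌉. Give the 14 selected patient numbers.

16, 61, 107, 152, 198, 243, 289, 334, 380, 425, 471, 516, 562, 607

j=1: r + 0k = 15.034 → ⌈·⌉ = 16
j=2: r + 1k = 60.534 → ⌈·⌉ = 61
j=3: r + 2k = 106.034 → ⌈·⌉ = 107
j=4: r + 3k = 151.534 → ⌈·⌉ = 152
j=5: r + 4k = 197.034 → ⌈·⌉ = 198
j=6: r + 5k = 242.534 → ⌈·⌉ = 243
j=7: r + 6k = 288.034 → ⌈·⌉ = 289
j=8: r + 7k = 333.534 → ⌈·⌉ = 334
j=9: r + 8k = 379.034 → ⌈·⌉ = 380
j=10: r + 9k = 424.534 → ⌈·⌉ = 425
j=11: r + 10k = 470.034 → ⌈·⌉ = 471
j=12: r + 11k = 515.534 → ⌈·⌉ = 516
j=13: r + 12k = 561.034 → ⌈·⌉ = 562
j=14: r + 13k = 606.534 → ⌈·⌉ = 607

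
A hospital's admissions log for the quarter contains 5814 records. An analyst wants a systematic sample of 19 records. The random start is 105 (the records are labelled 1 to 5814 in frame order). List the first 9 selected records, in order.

105, 411, 717, 1023, 1329, 1635, 1941, 2247, 2553

k = N/n = 5814/19 = 306
record 1: 105
record 2: 105 + 306 = 411
record 3: 411 + 306 = 717
record 4: 717 + 306 = 1023
record 5: 1023 + 306 = 1329
record 6: 1329 + 306 = 1635
record 7: 1635 + 306 = 1941
record 8: 1941 + 306 = 2247
record 9: 2247 + 306 = 2553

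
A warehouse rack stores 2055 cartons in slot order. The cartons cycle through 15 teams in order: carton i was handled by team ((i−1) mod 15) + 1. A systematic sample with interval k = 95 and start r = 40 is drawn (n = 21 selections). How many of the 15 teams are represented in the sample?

Consecutive selections differ by k = 95, so their team numbers differ by 95 mod 15 = 5.
gcd(95, 15) = 5, so the sample visits 15/5 = 3 distinct residues mod 15.
Start 40 is team 10; the teams hit are 5, 10, 15.

3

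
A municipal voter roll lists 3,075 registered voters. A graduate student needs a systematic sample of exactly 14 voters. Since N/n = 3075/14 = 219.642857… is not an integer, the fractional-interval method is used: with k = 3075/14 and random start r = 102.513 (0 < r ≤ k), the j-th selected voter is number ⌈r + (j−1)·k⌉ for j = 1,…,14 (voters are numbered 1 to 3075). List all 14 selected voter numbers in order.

103, 323, 542, 762, 982, 1201, 1421, 1641, 1860, 2080, 2299, 2519, 2739, 2958

j=1: r + 0k = 102.513 → ⌈·⌉ = 103
j=2: r + 1k = 322.155857… → ⌈·⌉ = 323
j=3: r + 2k = 541.798714… → ⌈·⌉ = 542
j=4: r + 3k = 761.441571… → ⌈·⌉ = 762
j=5: r + 4k = 981.084428… → ⌈·⌉ = 982
j=6: r + 5k = 1200.727285… → ⌈·⌉ = 1201
j=7: r + 6k = 1420.370142… → ⌈·⌉ = 1421
j=8: r + 7k = 1640.013 → ⌈·⌉ = 1641
j=9: r + 8k = 1859.655857… → ⌈·⌉ = 1860
j=10: r + 9k = 2079.298714… → ⌈·⌉ = 2080
j=11: r + 10k = 2298.941571… → ⌈·⌉ = 2299
j=12: r + 11k = 2518.584428… → ⌈·⌉ = 2519
j=13: r + 12k = 2738.227285… → ⌈·⌉ = 2739
j=14: r + 13k = 2957.870142… → ⌈·⌉ = 2958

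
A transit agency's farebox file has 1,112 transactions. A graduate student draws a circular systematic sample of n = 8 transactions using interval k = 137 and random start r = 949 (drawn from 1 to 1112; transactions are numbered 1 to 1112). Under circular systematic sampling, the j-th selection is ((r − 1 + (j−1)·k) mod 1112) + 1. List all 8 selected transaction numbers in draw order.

Selection 1: 949
Selection 2: 949 + 137 = 1086
Selection 3: 1086 + 137 = 1223 → 1223 − 1112 = 111
Selection 4: 111 + 137 = 248
Selection 5: 248 + 137 = 385
Selection 6: 385 + 137 = 522
Selection 7: 522 + 137 = 659
Selection 8: 659 + 137 = 796

949, 1086, 111, 248, 385, 522, 659, 796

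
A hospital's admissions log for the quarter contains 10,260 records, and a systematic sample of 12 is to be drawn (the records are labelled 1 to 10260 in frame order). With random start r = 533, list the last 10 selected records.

2243, 3098, 3953, 4808, 5663, 6518, 7373, 8228, 9083, 9938

k = N/n = 10260/12 = 855
3rd selection = 533 + 2×855 = 2243
4th: 2243 + 855 = 3098
5th: 3098 + 855 = 3953
6th: 3953 + 855 = 4808
7th: 4808 + 855 = 5663
8th: 5663 + 855 = 6518
9th: 6518 + 855 = 7373
10th: 7373 + 855 = 8228
11th: 8228 + 855 = 9083
12th: 9083 + 855 = 9938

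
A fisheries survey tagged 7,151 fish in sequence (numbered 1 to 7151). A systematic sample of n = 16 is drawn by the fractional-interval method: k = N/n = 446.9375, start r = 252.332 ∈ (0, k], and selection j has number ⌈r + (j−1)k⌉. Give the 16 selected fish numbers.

j=1: r + 0k = 252.332 → ⌈·⌉ = 253
j=2: r + 1k = 699.2695 → ⌈·⌉ = 700
j=3: r + 2k = 1146.207 → ⌈·⌉ = 1147
j=4: r + 3k = 1593.1445 → ⌈·⌉ = 1594
j=5: r + 4k = 2040.082 → ⌈·⌉ = 2041
j=6: r + 5k = 2487.0195 → ⌈·⌉ = 2488
j=7: r + 6k = 2933.957 → ⌈·⌉ = 2934
j=8: r + 7k = 3380.8945 → ⌈·⌉ = 3381
j=9: r + 8k = 3827.832 → ⌈·⌉ = 3828
j=10: r + 9k = 4274.7695 → ⌈·⌉ = 4275
j=11: r + 10k = 4721.707 → ⌈·⌉ = 4722
j=12: r + 11k = 5168.6445 → ⌈·⌉ = 5169
j=13: r + 12k = 5615.582 → ⌈·⌉ = 5616
j=14: r + 13k = 6062.5195 → ⌈·⌉ = 6063
j=15: r + 14k = 6509.457 → ⌈·⌉ = 6510
j=16: r + 15k = 6956.3945 → ⌈·⌉ = 6957

253, 700, 1147, 1594, 2041, 2488, 2934, 3381, 3828, 4275, 4722, 5169, 5616, 6063, 6510, 6957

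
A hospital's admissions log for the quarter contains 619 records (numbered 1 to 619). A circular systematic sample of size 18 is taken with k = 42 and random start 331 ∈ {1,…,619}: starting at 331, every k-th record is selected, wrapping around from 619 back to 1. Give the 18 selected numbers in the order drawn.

Selection 1: 331
Selection 2: 331 + 42 = 373
Selection 3: 373 + 42 = 415
Selection 4: 415 + 42 = 457
Selection 5: 457 + 42 = 499
Selection 6: 499 + 42 = 541
Selection 7: 541 + 42 = 583
Selection 8: 583 + 42 = 625 → 625 − 619 = 6
Selection 9: 6 + 42 = 48
Selection 10: 48 + 42 = 90
Selection 11: 90 + 42 = 132
Selection 12: 132 + 42 = 174
Selection 13: 174 + 42 = 216
Selection 14: 216 + 42 = 258
Selection 15: 258 + 42 = 300
Selection 16: 300 + 42 = 342
Selection 17: 342 + 42 = 384
Selection 18: 384 + 42 = 426

331, 373, 415, 457, 499, 541, 583, 6, 48, 90, 132, 174, 216, 258, 300, 342, 384, 426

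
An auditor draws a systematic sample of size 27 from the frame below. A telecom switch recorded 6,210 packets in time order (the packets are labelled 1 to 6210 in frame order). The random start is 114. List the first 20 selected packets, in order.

k = N/n = 6210/27 = 230
packet 1: 114
packet 2: 114 + 230 = 344
packet 3: 344 + 230 = 574
packet 4: 574 + 230 = 804
packet 5: 804 + 230 = 1034
packet 6: 1034 + 230 = 1264
packet 7: 1264 + 230 = 1494
packet 8: 1494 + 230 = 1724
packet 9: 1724 + 230 = 1954
packet 10: 1954 + 230 = 2184
packet 11: 2184 + 230 = 2414
packet 12: 2414 + 230 = 2644
packet 13: 2644 + 230 = 2874
packet 14: 2874 + 230 = 3104
packet 15: 3104 + 230 = 3334
packet 16: 3334 + 230 = 3564
packet 17: 3564 + 230 = 3794
packet 18: 3794 + 230 = 4024
packet 19: 4024 + 230 = 4254
packet 20: 4254 + 230 = 4484

114, 344, 574, 804, 1034, 1264, 1494, 1724, 1954, 2184, 2414, 2644, 2874, 3104, 3334, 3564, 3794, 4024, 4254, 4484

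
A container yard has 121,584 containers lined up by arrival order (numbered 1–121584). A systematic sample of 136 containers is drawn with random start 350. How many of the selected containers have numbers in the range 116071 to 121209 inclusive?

6

k = 121584/136 = 894
First selection ≥ 116071: 350 + ⌈(116071−350)/894⌉·894 = 350 + 130×894 = 116570
Last selection ≤ 121209: 350 + ⌊(121209−350)/894⌋·894 = 350 + 135×894 = 121040
Count = 135 − 130 + 1 = 6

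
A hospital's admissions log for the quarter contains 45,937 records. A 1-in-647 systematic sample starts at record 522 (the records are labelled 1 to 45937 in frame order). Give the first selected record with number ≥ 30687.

k = 647
Steps past start: ⌈(30687 − 522)/647⌉ = ⌈30165/647⌉ = 47
Selected record: 522 + 47×647 = 30931

30931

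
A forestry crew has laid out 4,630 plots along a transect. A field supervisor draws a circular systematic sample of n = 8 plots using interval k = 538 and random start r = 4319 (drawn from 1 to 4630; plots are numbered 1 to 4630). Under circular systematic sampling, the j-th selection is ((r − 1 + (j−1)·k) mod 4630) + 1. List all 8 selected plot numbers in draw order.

4319, 227, 765, 1303, 1841, 2379, 2917, 3455

Selection 1: 4319
Selection 2: 4319 + 538 = 4857 → 4857 − 4630 = 227
Selection 3: 227 + 538 = 765
Selection 4: 765 + 538 = 1303
Selection 5: 1303 + 538 = 1841
Selection 6: 1841 + 538 = 2379
Selection 7: 2379 + 538 = 2917
Selection 8: 2917 + 538 = 3455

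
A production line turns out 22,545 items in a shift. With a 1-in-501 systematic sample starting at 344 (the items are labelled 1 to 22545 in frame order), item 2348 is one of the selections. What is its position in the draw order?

k = 501
position = (2348 − 344)/501 + 1 = 2004/501 + 1 = 4 + 1 = 5

5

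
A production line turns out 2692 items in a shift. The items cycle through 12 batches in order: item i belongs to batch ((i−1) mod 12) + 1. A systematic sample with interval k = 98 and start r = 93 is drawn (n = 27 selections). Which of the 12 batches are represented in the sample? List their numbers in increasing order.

Consecutive selections differ by k = 98, so their batch numbers differ by 98 mod 12 = 2.
gcd(98, 12) = 2, so the sample visits 12/2 = 6 distinct residues mod 12.
Start 93 is batch 9; the batches hit are 1, 3, 5, 7, 9, 11.

1, 3, 5, 7, 9, 11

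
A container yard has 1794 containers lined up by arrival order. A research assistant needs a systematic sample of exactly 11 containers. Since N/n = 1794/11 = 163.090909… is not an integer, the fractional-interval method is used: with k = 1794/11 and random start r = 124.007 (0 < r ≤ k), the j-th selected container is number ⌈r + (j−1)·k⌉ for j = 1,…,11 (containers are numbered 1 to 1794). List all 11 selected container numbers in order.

j=1: r + 0k = 124.007 → ⌈·⌉ = 125
j=2: r + 1k = 287.097909… → ⌈·⌉ = 288
j=3: r + 2k = 450.188818… → ⌈·⌉ = 451
j=4: r + 3k = 613.279727… → ⌈·⌉ = 614
j=5: r + 4k = 776.370636… → ⌈·⌉ = 777
j=6: r + 5k = 939.461545… → ⌈·⌉ = 940
j=7: r + 6k = 1102.552454… → ⌈·⌉ = 1103
j=8: r + 7k = 1265.643363… → ⌈·⌉ = 1266
j=9: r + 8k = 1428.734272… → ⌈·⌉ = 1429
j=10: r + 9k = 1591.825181… → ⌈·⌉ = 1592
j=11: r + 10k = 1754.916090… → ⌈·⌉ = 1755

125, 288, 451, 614, 777, 940, 1103, 1266, 1429, 1592, 1755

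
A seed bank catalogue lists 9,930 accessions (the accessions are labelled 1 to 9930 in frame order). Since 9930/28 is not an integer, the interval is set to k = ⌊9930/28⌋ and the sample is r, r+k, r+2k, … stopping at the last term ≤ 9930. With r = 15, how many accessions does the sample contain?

29

k = ⌊9930/28⌋ = 354
Achieved size = ⌊(9930 − 15)/354⌋ + 1 = ⌊9915/354⌋ + 1 = 28 + 1 = 29
(last selection: 15 + 28×354 = 9927 ≤ 9930; next would be 10281 > 9930)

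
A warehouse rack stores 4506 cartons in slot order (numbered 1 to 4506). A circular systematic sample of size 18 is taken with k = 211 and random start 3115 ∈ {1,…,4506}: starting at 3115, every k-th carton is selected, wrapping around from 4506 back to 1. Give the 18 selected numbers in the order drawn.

3115, 3326, 3537, 3748, 3959, 4170, 4381, 86, 297, 508, 719, 930, 1141, 1352, 1563, 1774, 1985, 2196

Selection 1: 3115
Selection 2: 3115 + 211 = 3326
Selection 3: 3326 + 211 = 3537
Selection 4: 3537 + 211 = 3748
Selection 5: 3748 + 211 = 3959
Selection 6: 3959 + 211 = 4170
Selection 7: 4170 + 211 = 4381
Selection 8: 4381 + 211 = 4592 → 4592 − 4506 = 86
Selection 9: 86 + 211 = 297
Selection 10: 297 + 211 = 508
Selection 11: 508 + 211 = 719
Selection 12: 719 + 211 = 930
Selection 13: 930 + 211 = 1141
Selection 14: 1141 + 211 = 1352
Selection 15: 1352 + 211 = 1563
Selection 16: 1563 + 211 = 1774
Selection 17: 1774 + 211 = 1985
Selection 18: 1985 + 211 = 2196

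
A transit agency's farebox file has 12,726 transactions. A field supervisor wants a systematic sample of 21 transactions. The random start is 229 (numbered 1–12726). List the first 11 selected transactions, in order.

229, 835, 1441, 2047, 2653, 3259, 3865, 4471, 5077, 5683, 6289

k = N/n = 12726/21 = 606
transaction 1: 229
transaction 2: 229 + 606 = 835
transaction 3: 835 + 606 = 1441
transaction 4: 1441 + 606 = 2047
transaction 5: 2047 + 606 = 2653
transaction 6: 2653 + 606 = 3259
transaction 7: 3259 + 606 = 3865
transaction 8: 3865 + 606 = 4471
transaction 9: 4471 + 606 = 5077
transaction 10: 5077 + 606 = 5683
transaction 11: 5683 + 606 = 6289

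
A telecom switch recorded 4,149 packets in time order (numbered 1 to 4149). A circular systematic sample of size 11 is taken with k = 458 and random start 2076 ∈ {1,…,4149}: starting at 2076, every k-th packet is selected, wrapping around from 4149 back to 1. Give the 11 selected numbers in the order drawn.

2076, 2534, 2992, 3450, 3908, 217, 675, 1133, 1591, 2049, 2507

Selection 1: 2076
Selection 2: 2076 + 458 = 2534
Selection 3: 2534 + 458 = 2992
Selection 4: 2992 + 458 = 3450
Selection 5: 3450 + 458 = 3908
Selection 6: 3908 + 458 = 4366 → 4366 − 4149 = 217
Selection 7: 217 + 458 = 675
Selection 8: 675 + 458 = 1133
Selection 9: 1133 + 458 = 1591
Selection 10: 1591 + 458 = 2049
Selection 11: 2049 + 458 = 2507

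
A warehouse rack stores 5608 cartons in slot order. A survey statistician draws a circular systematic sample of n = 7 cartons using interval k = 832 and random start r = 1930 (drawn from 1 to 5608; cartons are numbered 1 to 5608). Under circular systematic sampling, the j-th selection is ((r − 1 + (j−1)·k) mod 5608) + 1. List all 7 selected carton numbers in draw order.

Selection 1: 1930
Selection 2: 1930 + 832 = 2762
Selection 3: 2762 + 832 = 3594
Selection 4: 3594 + 832 = 4426
Selection 5: 4426 + 832 = 5258
Selection 6: 5258 + 832 = 6090 → 6090 − 5608 = 482
Selection 7: 482 + 832 = 1314

1930, 2762, 3594, 4426, 5258, 482, 1314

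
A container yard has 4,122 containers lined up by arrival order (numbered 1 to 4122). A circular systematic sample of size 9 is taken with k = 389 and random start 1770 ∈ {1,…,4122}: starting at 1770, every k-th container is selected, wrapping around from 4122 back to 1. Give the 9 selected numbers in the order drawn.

Selection 1: 1770
Selection 2: 1770 + 389 = 2159
Selection 3: 2159 + 389 = 2548
Selection 4: 2548 + 389 = 2937
Selection 5: 2937 + 389 = 3326
Selection 6: 3326 + 389 = 3715
Selection 7: 3715 + 389 = 4104
Selection 8: 4104 + 389 = 4493 → 4493 − 4122 = 371
Selection 9: 371 + 389 = 760

1770, 2159, 2548, 2937, 3326, 3715, 4104, 371, 760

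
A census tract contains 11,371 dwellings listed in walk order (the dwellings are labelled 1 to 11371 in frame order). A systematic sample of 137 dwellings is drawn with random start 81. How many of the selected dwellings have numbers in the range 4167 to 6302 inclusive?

25

k = 11371/137 = 83
First selection ≥ 4167: 81 + ⌈(4167−81)/83⌉·83 = 81 + 50×83 = 4231
Last selection ≤ 6302: 81 + ⌊(6302−81)/83⌋·83 = 81 + 74×83 = 6223
Count = 74 − 50 + 1 = 25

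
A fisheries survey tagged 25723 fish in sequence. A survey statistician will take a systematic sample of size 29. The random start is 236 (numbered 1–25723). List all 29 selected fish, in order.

236, 1123, 2010, 2897, 3784, 4671, 5558, 6445, 7332, 8219, 9106, 9993, 10880, 11767, 12654, 13541, 14428, 15315, 16202, 17089, 17976, 18863, 19750, 20637, 21524, 22411, 23298, 24185, 25072

k = N/n = 25723/29 = 887
fish 1: 236
fish 2: 236 + 887 = 1123
fish 3: 1123 + 887 = 2010
fish 4: 2010 + 887 = 2897
fish 5: 2897 + 887 = 3784
fish 6: 3784 + 887 = 4671
fish 7: 4671 + 887 = 5558
fish 8: 5558 + 887 = 6445
fish 9: 6445 + 887 = 7332
fish 10: 7332 + 887 = 8219
fish 11: 8219 + 887 = 9106
fish 12: 9106 + 887 = 9993
fish 13: 9993 + 887 = 10880
fish 14: 10880 + 887 = 11767
fish 15: 11767 + 887 = 12654
fish 16: 12654 + 887 = 13541
fish 17: 13541 + 887 = 14428
fish 18: 14428 + 887 = 15315
fish 19: 15315 + 887 = 16202
fish 20: 16202 + 887 = 17089
fish 21: 17089 + 887 = 17976
fish 22: 17976 + 887 = 18863
fish 23: 18863 + 887 = 19750
fish 24: 19750 + 887 = 20637
fish 25: 20637 + 887 = 21524
fish 26: 21524 + 887 = 22411
fish 27: 22411 + 887 = 23298
fish 28: 23298 + 887 = 24185
fish 29: 24185 + 887 = 25072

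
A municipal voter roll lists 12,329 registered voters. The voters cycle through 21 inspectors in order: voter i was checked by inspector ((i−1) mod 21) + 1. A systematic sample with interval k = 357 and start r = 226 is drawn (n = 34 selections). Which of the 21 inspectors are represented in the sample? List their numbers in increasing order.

16

Consecutive selections differ by k = 357, so their inspector numbers differ by 357 mod 21 = 0.
gcd(357, 21) = 21, so the sample visits 21/21 = 1 distinct residues mod 21.
Start 226 is inspector 16; the inspectors hit are 16.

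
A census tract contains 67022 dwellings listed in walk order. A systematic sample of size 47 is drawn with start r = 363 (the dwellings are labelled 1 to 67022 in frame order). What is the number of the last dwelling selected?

k = 67022/47 = 1426
47th selection = r + (47−1)·k = 363 + 46×1426 = 363 + 65596 = 65959

65959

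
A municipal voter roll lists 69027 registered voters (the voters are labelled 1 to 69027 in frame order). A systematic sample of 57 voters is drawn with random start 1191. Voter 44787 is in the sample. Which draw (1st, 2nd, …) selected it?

37

k = 69027/57 = 1211
position = (44787 − 1191)/1211 + 1 = 43596/1211 + 1 = 36 + 1 = 37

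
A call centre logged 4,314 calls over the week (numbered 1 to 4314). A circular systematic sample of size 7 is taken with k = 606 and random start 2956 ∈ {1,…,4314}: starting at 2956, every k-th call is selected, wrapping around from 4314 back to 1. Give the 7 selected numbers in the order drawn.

2956, 3562, 4168, 460, 1066, 1672, 2278

Selection 1: 2956
Selection 2: 2956 + 606 = 3562
Selection 3: 3562 + 606 = 4168
Selection 4: 4168 + 606 = 4774 → 4774 − 4314 = 460
Selection 5: 460 + 606 = 1066
Selection 6: 1066 + 606 = 1672
Selection 7: 1672 + 606 = 2278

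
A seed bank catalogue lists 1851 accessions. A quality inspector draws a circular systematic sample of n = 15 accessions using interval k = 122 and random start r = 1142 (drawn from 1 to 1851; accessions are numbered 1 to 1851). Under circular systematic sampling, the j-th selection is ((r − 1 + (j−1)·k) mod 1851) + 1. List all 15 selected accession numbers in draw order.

1142, 1264, 1386, 1508, 1630, 1752, 23, 145, 267, 389, 511, 633, 755, 877, 999

Selection 1: 1142
Selection 2: 1142 + 122 = 1264
Selection 3: 1264 + 122 = 1386
Selection 4: 1386 + 122 = 1508
Selection 5: 1508 + 122 = 1630
Selection 6: 1630 + 122 = 1752
Selection 7: 1752 + 122 = 1874 → 1874 − 1851 = 23
Selection 8: 23 + 122 = 145
Selection 9: 145 + 122 = 267
Selection 10: 267 + 122 = 389
Selection 11: 389 + 122 = 511
Selection 12: 511 + 122 = 633
Selection 13: 633 + 122 = 755
Selection 14: 755 + 122 = 877
Selection 15: 877 + 122 = 999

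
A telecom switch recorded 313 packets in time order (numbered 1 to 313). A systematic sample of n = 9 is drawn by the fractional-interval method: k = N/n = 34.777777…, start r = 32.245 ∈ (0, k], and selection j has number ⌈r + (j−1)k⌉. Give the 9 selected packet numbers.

j=1: r + 0k = 32.245 → ⌈·⌉ = 33
j=2: r + 1k = 67.022777… → ⌈·⌉ = 68
j=3: r + 2k = 101.800555… → ⌈·⌉ = 102
j=4: r + 3k = 136.578333… → ⌈·⌉ = 137
j=5: r + 4k = 171.356111… → ⌈·⌉ = 172
j=6: r + 5k = 206.133888… → ⌈·⌉ = 207
j=7: r + 6k = 240.911666… → ⌈·⌉ = 241
j=8: r + 7k = 275.689444… → ⌈·⌉ = 276
j=9: r + 8k = 310.467222… → ⌈·⌉ = 311

33, 68, 102, 137, 172, 207, 241, 276, 311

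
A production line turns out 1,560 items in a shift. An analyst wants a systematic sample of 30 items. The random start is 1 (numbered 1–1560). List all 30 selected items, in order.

1, 53, 105, 157, 209, 261, 313, 365, 417, 469, 521, 573, 625, 677, 729, 781, 833, 885, 937, 989, 1041, 1093, 1145, 1197, 1249, 1301, 1353, 1405, 1457, 1509

k = N/n = 1560/30 = 52
item 1: 1
item 2: 1 + 52 = 53
item 3: 53 + 52 = 105
item 4: 105 + 52 = 157
item 5: 157 + 52 = 209
item 6: 209 + 52 = 261
item 7: 261 + 52 = 313
item 8: 313 + 52 = 365
item 9: 365 + 52 = 417
item 10: 417 + 52 = 469
item 11: 469 + 52 = 521
item 12: 521 + 52 = 573
item 13: 573 + 52 = 625
item 14: 625 + 52 = 677
item 15: 677 + 52 = 729
item 16: 729 + 52 = 781
item 17: 781 + 52 = 833
item 18: 833 + 52 = 885
item 19: 885 + 52 = 937
item 20: 937 + 52 = 989
item 21: 989 + 52 = 1041
item 22: 1041 + 52 = 1093
item 23: 1093 + 52 = 1145
item 24: 1145 + 52 = 1197
item 25: 1197 + 52 = 1249
item 26: 1249 + 52 = 1301
item 27: 1301 + 52 = 1353
item 28: 1353 + 52 = 1405
item 29: 1405 + 52 = 1457
item 30: 1457 + 52 = 1509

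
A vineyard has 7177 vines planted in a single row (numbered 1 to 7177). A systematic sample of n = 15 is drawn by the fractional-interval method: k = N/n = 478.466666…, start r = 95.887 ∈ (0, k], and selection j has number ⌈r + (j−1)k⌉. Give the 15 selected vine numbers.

96, 575, 1053, 1532, 2010, 2489, 2967, 3446, 3924, 4403, 4881, 5360, 5838, 6316, 6795

j=1: r + 0k = 95.887 → ⌈·⌉ = 96
j=2: r + 1k = 574.353666… → ⌈·⌉ = 575
j=3: r + 2k = 1052.820333… → ⌈·⌉ = 1053
j=4: r + 3k = 1531.287 → ⌈·⌉ = 1532
j=5: r + 4k = 2009.753666… → ⌈·⌉ = 2010
j=6: r + 5k = 2488.220333… → ⌈·⌉ = 2489
j=7: r + 6k = 2966.687 → ⌈·⌉ = 2967
j=8: r + 7k = 3445.153666… → ⌈·⌉ = 3446
j=9: r + 8k = 3923.620333… → ⌈·⌉ = 3924
j=10: r + 9k = 4402.087 → ⌈·⌉ = 4403
j=11: r + 10k = 4880.553666… → ⌈·⌉ = 4881
j=12: r + 11k = 5359.020333… → ⌈·⌉ = 5360
j=13: r + 12k = 5837.487 → ⌈·⌉ = 5838
j=14: r + 13k = 6315.953666… → ⌈·⌉ = 6316
j=15: r + 14k = 6794.420333… → ⌈·⌉ = 6795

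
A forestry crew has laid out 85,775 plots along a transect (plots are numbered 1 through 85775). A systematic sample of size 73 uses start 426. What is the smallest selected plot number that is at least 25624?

26276

k = 85775/73 = 1175
Steps past start: ⌈(25624 − 426)/1175⌉ = ⌈25198/1175⌉ = 22
Selected plot: 426 + 22×1175 = 26276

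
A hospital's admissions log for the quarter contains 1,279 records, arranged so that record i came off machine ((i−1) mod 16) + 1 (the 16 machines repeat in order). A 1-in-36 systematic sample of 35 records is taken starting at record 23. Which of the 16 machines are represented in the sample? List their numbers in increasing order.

3, 7, 11, 15

Consecutive selections differ by k = 36, so their machine numbers differ by 36 mod 16 = 4.
gcd(36, 16) = 4, so the sample visits 16/4 = 4 distinct residues mod 16.
Start 23 is machine 7; the machines hit are 3, 7, 11, 15.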